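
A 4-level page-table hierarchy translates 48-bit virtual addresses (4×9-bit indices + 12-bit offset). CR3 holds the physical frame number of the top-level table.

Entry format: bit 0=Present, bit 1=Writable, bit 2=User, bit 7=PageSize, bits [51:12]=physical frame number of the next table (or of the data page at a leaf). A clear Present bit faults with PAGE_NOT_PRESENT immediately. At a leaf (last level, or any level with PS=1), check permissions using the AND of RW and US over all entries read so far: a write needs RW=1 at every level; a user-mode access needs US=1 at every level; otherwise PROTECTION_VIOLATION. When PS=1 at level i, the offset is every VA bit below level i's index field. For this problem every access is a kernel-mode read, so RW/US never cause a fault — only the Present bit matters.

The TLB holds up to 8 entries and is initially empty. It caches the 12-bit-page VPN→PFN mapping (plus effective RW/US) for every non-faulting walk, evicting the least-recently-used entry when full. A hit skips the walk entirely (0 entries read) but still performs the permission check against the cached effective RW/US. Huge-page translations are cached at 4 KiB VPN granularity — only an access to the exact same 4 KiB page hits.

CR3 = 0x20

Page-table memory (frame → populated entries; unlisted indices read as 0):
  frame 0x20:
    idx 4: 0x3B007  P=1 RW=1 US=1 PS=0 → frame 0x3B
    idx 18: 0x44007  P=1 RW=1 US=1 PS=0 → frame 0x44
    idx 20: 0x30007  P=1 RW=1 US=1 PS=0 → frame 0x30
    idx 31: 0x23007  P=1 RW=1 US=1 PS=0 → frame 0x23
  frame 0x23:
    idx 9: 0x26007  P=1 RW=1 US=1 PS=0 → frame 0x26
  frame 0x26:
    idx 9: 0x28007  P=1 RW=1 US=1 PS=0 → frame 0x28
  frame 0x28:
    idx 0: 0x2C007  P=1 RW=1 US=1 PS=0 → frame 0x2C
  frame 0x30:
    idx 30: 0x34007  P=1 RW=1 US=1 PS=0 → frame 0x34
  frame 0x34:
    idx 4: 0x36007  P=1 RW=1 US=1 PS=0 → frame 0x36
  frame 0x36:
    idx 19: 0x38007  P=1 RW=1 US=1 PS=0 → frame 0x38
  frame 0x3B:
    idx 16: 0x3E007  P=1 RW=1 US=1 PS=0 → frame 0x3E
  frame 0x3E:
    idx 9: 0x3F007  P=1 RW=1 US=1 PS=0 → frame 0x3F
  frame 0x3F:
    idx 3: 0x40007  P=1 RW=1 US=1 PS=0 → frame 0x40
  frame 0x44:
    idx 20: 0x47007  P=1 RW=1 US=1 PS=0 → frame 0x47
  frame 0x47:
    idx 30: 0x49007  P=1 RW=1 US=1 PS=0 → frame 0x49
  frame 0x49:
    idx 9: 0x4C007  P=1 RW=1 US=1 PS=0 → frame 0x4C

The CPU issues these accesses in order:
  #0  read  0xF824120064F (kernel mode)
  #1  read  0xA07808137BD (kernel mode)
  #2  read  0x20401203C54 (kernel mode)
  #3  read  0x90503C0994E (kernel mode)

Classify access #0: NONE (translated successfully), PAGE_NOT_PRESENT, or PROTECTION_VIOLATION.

Walk each access:
#0 VA=0xF824120064F (r,kernel):
  L0 @0x20[31] → 0x23007  P=1,RW=1,US=1,PS=0
  L1 @0x23[9] → 0x26007  P=1,RW=1,US=1,PS=0
  L2 @0x26[9] → 0x28007  P=1,RW=1,US=1,PS=0
  L3 @0x28[0] → 0x2C007  P=1,RW=1,US=1,PS=0
  ✓ 0x2C64F  — 4 lookups
#1 VA=0xA07808137BD (r,kernel):
  L0 @0x20[20] → 0x30007  P=1,RW=1,US=1,PS=0
  L1 @0x30[30] → 0x34007  P=1,RW=1,US=1,PS=0
  L2 @0x34[4] → 0x36007  P=1,RW=1,US=1,PS=0
  L3 @0x36[19] → 0x38007  P=1,RW=1,US=1,PS=0
  ✓ 0x387BD  — 4 lookups
#2 VA=0x20401203C54 (r,kernel):
  L0 @0x20[4] → 0x3B007  P=1,RW=1,US=1,PS=0
  L1 @0x3B[16] → 0x3E007  P=1,RW=1,US=1,PS=0
  L2 @0x3E[9] → 0x3F007  P=1,RW=1,US=1,PS=0
  L3 @0x3F[3] → 0x40007  P=1,RW=1,US=1,PS=0
  ✓ 0x40C54  — 4 lookups
#3 VA=0x90503C0994E (r,kernel):
  L0 @0x20[18] → 0x44007  P=1,RW=1,US=1,PS=0
  L1 @0x44[20] → 0x47007  P=1,RW=1,US=1,PS=0
  L2 @0x47[30] → 0x49007  P=1,RW=1,US=1,PS=0
  L3 @0x49[9] → 0x4C007  P=1,RW=1,US=1,PS=0
  ✓ 0x4C94E  — 4 lookups

Access #0 fault: NONE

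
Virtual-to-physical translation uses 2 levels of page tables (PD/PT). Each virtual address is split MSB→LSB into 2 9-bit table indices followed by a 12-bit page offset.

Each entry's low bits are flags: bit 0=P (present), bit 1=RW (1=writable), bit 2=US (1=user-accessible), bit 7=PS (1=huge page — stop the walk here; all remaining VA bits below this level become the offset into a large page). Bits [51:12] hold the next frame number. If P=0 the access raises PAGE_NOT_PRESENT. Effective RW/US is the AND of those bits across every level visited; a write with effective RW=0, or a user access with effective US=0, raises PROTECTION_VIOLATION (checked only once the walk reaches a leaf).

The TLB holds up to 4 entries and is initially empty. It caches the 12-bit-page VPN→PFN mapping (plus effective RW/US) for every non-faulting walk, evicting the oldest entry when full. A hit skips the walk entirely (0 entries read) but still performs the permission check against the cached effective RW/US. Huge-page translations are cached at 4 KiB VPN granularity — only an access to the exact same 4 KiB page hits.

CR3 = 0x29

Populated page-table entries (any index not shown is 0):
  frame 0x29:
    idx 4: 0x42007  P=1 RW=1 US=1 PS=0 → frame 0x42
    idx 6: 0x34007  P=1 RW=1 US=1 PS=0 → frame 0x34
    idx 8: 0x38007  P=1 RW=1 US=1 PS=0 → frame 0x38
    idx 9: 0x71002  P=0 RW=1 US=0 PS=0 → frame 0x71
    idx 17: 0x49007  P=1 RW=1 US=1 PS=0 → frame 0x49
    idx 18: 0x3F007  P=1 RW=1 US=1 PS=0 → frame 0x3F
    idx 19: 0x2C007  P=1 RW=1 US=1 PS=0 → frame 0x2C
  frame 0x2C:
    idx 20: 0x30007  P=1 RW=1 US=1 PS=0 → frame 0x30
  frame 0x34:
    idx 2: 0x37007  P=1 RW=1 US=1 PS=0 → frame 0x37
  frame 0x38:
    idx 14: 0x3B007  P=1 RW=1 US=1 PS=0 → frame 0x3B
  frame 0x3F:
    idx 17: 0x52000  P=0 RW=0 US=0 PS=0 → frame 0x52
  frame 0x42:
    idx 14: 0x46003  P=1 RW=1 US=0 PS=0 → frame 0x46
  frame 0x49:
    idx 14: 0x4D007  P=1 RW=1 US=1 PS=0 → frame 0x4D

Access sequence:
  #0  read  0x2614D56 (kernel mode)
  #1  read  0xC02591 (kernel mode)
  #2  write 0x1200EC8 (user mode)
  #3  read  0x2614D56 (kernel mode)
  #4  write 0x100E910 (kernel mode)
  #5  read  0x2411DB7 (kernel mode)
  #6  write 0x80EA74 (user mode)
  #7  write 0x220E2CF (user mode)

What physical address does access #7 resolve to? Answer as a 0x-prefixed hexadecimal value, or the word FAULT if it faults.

Per-access translation:
#0 VA=0x2614D56 (r,kernel):
  lvl0: tbl 0x29, slot 19 ⇒ 0x2C007 (P1/RW1/US1/PS0)
  lvl1: tbl 0x2C, slot 20 ⇒ 0x30007 (P1/RW1/US1/PS0)
  ✓ 0x30D56  — 2 lookups
#1 VA=0xC02591 (r,kernel):
  lvl0: tbl 0x29, slot 6 ⇒ 0x34007 (P1/RW1/US1/PS0)
  lvl1: tbl 0x34, slot 2 ⇒ 0x37007 (P1/RW1/US1/PS0)
  ✓ 0x37591  — 2 lookups
#2 VA=0x1200EC8 (w,user):
  lvl0: tbl 0x29, slot 9 ⇒ 0x71002 (P0/RW1/US0/PS0)
  → PAGE_NOT_PRESENT  (1 entries read)
#3 VA=0x2614D56 (r,kernel):
  TLB hit vpn=0x2614 → PA=0x30D56
#4 VA=0x100E910 (w,kernel):
  lvl0: tbl 0x29, slot 8 ⇒ 0x38007 (P1/RW1/US1/PS0)
  lvl1: tbl 0x38, slot 14 ⇒ 0x3B007 (P1/RW1/US1/PS0)
  ✓ 0x3B910  — 2 lookups
#5 VA=0x2411DB7 (r,kernel):
  lvl0: tbl 0x29, slot 18 ⇒ 0x3F007 (P1/RW1/US1/PS0)
  lvl1: tbl 0x3F, slot 17 ⇒ 0x52000 (P0/RW0/US0/PS0)
  → PAGE_NOT_PRESENT  (2 entries read)
#6 VA=0x80EA74 (w,user):
  lvl0: tbl 0x29, slot 4 ⇒ 0x42007 (P1/RW1/US1/PS0)
  lvl1: tbl 0x42, slot 14 ⇒ 0x46003 (P1/RW1/US0/PS0)
  → PROTECTION_VIOLATION  (2 entries read)
#7 VA=0x220E2CF (w,user):
  lvl0: tbl 0x29, slot 17 ⇒ 0x49007 (P1/RW1/US1/PS0)
  lvl1: tbl 0x49, slot 14 ⇒ 0x4D007 (P1/RW1/US1/PS0)
  ✓ 0x4D2CF  — 2 lookups

Access #7 PA: 0x4D2CF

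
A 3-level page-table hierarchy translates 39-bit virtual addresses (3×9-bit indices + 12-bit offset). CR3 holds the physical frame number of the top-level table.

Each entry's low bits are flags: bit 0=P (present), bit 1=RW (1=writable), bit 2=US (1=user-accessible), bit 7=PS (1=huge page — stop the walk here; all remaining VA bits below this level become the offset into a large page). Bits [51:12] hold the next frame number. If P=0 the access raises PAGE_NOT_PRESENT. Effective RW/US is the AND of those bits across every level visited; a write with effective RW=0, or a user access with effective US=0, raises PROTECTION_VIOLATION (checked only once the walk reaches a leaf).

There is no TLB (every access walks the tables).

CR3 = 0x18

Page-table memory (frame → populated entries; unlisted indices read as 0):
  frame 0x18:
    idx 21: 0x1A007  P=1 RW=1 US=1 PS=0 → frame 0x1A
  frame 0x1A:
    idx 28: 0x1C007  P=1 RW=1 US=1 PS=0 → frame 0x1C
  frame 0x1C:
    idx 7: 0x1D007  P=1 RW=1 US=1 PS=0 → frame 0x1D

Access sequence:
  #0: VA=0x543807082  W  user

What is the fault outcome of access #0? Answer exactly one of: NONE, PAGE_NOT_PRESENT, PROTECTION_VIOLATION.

Walk each access:
#0 VA=0x543807082 (w,user):
  lvl0: tbl 0x18, slot 21 ⇒ 0x1A007 (P1/RW1/US1/PS0)
  lvl1: tbl 0x1A, slot 28 ⇒ 0x1C007 (P1/RW1/US1/PS0)
  lvl2: tbl 0x1C, slot 7 ⇒ 0x1D007 (P1/RW1/US1/PS0)
  → PA=0x1D082  (3 entries read)

Access #0 fault: NONE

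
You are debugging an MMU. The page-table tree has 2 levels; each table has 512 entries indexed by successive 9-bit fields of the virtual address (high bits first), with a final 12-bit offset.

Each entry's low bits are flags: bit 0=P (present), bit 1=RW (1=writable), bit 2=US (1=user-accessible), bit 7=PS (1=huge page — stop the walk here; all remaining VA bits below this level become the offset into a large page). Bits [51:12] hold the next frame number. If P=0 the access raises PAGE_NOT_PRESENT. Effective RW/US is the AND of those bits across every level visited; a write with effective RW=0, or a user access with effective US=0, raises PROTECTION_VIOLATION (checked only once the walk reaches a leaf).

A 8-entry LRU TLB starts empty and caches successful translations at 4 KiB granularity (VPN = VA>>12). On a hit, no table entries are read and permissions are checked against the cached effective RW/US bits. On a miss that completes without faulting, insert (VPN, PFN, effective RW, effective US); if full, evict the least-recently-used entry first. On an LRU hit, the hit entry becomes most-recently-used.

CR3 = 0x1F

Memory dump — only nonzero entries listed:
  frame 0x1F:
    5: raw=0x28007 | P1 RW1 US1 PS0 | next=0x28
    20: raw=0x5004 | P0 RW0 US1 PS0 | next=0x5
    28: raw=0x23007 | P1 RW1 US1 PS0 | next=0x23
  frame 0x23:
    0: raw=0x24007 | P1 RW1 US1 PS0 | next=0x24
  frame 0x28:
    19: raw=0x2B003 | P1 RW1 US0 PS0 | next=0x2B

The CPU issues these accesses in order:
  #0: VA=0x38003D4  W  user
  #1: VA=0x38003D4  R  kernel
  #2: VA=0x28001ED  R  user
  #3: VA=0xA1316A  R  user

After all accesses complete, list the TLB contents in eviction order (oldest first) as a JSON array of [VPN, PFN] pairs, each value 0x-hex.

Per-access translation:
#0 VA=0x38003D4 (w,user):
  [0] read 0x1F idx=28: raw=0x23007 flags P=1 W=1 U=1 S=0
  [1] read 0x23 idx=0: raw=0x24007 flags P=1 W=1 U=1 S=0
  ⇒ phys 0x243D4  [2 reads]
#1 VA=0x38003D4 (r,kernel):
  TLB hit vpn=0x3800 → PA=0x243D4
#2 VA=0x28001ED (r,user):
  [0] read 0x1F idx=20: raw=0x5004 flags P=0 W=0 U=1 S=0
  ⇒ fault: PAGE_NOT_PRESENT  — 1 lookups
#3 VA=0xA1316A (r,user):
  [0] read 0x1F idx=5: raw=0x28007 flags P=1 W=1 U=1 S=0
  [1] read 0x28 idx=19: raw=0x2B003 flags P=1 W=1 U=0 S=0
  ⇒ fault: PROTECTION_VIOLATION  — 2 lookups

TLB: [["0x3800", "0x24"]]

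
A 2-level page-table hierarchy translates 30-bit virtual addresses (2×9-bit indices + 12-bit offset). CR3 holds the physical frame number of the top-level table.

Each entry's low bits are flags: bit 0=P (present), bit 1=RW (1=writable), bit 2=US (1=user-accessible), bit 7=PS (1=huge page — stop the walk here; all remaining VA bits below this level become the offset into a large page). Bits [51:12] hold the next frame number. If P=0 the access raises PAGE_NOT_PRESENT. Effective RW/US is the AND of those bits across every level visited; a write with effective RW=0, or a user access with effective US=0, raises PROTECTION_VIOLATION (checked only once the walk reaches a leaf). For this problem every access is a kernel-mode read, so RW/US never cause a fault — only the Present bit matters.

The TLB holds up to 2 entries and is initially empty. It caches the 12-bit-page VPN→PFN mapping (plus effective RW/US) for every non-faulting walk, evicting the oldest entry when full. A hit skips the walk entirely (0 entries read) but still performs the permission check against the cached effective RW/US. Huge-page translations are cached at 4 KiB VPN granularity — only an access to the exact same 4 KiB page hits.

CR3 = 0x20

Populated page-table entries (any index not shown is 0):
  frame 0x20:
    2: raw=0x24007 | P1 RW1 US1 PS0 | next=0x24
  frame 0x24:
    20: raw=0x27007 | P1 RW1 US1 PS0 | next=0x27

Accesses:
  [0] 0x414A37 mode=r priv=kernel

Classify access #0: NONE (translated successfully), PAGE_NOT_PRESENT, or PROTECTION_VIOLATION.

Per-access translation:
#0 VA=0x414A37 (r,kernel):
  L0: frame=0x20 idx=2 entry=0x24007 [P=1 RW=1 US=1 PS=0]
  L1: frame=0x24 idx=20 entry=0x27007 [P=1 RW=1 US=1 PS=0]
  → PA=0x27A37  (2 entries read)

Access #0 fault: NONE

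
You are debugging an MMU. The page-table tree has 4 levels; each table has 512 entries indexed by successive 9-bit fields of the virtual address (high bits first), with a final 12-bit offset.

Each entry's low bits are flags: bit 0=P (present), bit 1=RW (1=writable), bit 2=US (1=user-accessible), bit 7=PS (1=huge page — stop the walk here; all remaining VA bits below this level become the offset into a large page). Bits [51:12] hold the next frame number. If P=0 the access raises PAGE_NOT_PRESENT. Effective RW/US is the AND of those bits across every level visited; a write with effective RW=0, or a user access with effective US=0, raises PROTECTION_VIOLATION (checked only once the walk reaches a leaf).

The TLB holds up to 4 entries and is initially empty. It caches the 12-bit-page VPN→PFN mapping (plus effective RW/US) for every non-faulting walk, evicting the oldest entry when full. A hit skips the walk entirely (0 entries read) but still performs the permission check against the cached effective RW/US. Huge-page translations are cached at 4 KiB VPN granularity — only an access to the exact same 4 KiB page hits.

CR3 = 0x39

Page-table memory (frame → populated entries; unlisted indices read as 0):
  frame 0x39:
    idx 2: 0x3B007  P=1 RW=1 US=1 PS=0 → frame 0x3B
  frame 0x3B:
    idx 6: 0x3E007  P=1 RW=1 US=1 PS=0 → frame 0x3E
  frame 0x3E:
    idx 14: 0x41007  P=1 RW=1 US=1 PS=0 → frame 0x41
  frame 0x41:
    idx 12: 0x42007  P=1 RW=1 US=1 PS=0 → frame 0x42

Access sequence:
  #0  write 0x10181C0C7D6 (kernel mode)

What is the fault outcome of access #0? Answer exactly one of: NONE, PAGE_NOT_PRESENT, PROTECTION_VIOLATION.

Walk each access:
#0 VA=0x10181C0C7D6 (w,kernel):
  L0: frame=0x39 idx=2 entry=0x3B007 [P=1 RW=1 US=1 PS=0]
  L1: frame=0x3B idx=6 entry=0x3E007 [P=1 RW=1 US=1 PS=0]
  L2: frame=0x3E idx=14 entry=0x41007 [P=1 RW=1 US=1 PS=0]
  L3: frame=0x41 idx=12 entry=0x42007 [P=1 RW=1 US=1 PS=0]
  ✓ 0x427D6  — 4 lookups

Access #0 fault: NONE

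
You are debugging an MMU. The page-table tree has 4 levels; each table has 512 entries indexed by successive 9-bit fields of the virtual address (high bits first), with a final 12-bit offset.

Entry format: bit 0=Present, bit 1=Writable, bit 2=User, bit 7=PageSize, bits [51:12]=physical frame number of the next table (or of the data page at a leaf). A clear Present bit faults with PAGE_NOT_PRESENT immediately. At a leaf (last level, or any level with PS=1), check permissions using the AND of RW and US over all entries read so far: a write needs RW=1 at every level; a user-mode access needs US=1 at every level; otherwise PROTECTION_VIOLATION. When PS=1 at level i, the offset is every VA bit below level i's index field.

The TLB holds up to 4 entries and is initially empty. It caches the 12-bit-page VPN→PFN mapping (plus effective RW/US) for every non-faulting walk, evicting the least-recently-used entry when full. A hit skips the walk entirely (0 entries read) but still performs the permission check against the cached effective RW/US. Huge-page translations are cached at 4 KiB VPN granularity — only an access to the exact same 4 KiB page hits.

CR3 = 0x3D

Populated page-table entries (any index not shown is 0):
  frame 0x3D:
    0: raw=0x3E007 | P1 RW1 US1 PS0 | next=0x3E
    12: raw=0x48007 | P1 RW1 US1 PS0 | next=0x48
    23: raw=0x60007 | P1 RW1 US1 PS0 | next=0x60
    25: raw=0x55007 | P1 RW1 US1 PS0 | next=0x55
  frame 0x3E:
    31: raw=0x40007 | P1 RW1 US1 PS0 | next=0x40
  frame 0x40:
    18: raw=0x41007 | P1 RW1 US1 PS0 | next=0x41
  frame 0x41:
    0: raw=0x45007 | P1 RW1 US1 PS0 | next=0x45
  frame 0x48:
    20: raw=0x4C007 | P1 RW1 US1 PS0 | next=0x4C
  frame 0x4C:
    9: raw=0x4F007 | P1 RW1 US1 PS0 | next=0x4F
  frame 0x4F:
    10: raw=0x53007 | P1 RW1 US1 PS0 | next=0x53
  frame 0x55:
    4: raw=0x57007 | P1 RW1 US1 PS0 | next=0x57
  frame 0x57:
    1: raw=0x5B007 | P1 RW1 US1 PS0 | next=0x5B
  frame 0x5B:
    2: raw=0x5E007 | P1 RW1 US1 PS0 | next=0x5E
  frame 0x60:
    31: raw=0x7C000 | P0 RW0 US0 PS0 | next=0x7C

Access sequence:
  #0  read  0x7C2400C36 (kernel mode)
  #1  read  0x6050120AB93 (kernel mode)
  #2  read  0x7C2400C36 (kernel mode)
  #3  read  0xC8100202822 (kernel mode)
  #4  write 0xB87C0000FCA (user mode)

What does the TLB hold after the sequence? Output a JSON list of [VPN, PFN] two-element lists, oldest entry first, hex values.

Per-access translation:
#0 VA=0x7C2400C36 (r,kernel):
  lvl0: tbl 0x3D, slot 0 ⇒ 0x3E007 (P1/RW1/US1/PS0)
  lvl1: tbl 0x3E, slot 31 ⇒ 0x40007 (P1/RW1/US1/PS0)
  lvl2: tbl 0x40, slot 18 ⇒ 0x41007 (P1/RW1/US1/PS0)
  lvl3: tbl 0x41, slot 0 ⇒ 0x45007 (P1/RW1/US1/PS0)
  → PA=0x45C36  (4 entries read)
#1 VA=0x6050120AB93 (r,kernel):
  lvl0: tbl 0x3D, slot 12 ⇒ 0x48007 (P1/RW1/US1/PS0)
  lvl1: tbl 0x48, slot 20 ⇒ 0x4C007 (P1/RW1/US1/PS0)
  lvl2: tbl 0x4C, slot 9 ⇒ 0x4F007 (P1/RW1/US1/PS0)
  lvl3: tbl 0x4F, slot 10 ⇒ 0x53007 (P1/RW1/US1/PS0)
  → PA=0x53B93  (4 entries read)
#2 VA=0x7C2400C36 (r,kernel):
  TLB hit vpn=0x7C2400 → PA=0x45C36
#3 VA=0xC8100202822 (r,kernel):
  lvl0: tbl 0x3D, slot 25 ⇒ 0x55007 (P1/RW1/US1/PS0)
  lvl1: tbl 0x55, slot 4 ⇒ 0x57007 (P1/RW1/US1/PS0)
  lvl2: tbl 0x57, slot 1 ⇒ 0x5B007 (P1/RW1/US1/PS0)
  lvl3: tbl 0x5B, slot 2 ⇒ 0x5E007 (P1/RW1/US1/PS0)
  → PA=0x5E822  (4 entries read)
#4 VA=0xB87C0000FCA (w,user):
  lvl0: tbl 0x3D, slot 23 ⇒ 0x60007 (P1/RW1/US1/PS0)
  lvl1: tbl 0x60, slot 31 ⇒ 0x7C000 (P0/RW0/US0/PS0)
  ✗ PAGE_NOT_PRESENT  [2 reads]

TLB: [["0x6050120A", "0x53"], ["0x7C2400", "0x45"], ["0xC8100202", "0x5E"]]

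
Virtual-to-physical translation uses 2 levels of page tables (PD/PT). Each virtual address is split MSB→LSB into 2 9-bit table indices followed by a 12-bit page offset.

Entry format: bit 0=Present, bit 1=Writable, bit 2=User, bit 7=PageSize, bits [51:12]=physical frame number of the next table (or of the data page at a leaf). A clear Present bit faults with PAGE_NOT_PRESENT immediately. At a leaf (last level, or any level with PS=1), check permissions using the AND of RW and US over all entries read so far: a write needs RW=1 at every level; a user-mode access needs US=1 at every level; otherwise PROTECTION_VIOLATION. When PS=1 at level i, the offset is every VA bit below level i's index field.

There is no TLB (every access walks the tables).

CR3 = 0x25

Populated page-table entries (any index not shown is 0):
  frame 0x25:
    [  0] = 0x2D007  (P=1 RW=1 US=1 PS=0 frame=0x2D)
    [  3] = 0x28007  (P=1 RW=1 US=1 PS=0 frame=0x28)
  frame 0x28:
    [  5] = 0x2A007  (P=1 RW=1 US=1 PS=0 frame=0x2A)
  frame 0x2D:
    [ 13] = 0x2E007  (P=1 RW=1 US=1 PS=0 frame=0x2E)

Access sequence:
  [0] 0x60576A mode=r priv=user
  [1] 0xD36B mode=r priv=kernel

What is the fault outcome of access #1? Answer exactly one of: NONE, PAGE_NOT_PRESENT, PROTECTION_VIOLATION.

Walk each access:
#0 VA=0x60576A (r,user):
  lvl0: tbl 0x25, slot 3 ⇒ 0x28007 (P1/RW1/US1/PS0)
  lvl1: tbl 0x28, slot 5 ⇒ 0x2A007 (P1/RW1/US1/PS0)
  ⇒ phys 0x2A76A  [2 reads]
#1 VA=0xD36B (r,kernel):
  lvl0: tbl 0x25, slot 0 ⇒ 0x2D007 (P1/RW1/US1/PS0)
  lvl1: tbl 0x2D, slot 13 ⇒ 0x2E007 (P1/RW1/US1/PS0)
  ⇒ phys 0x2E36B  [2 reads]

Access #1 fault: NONE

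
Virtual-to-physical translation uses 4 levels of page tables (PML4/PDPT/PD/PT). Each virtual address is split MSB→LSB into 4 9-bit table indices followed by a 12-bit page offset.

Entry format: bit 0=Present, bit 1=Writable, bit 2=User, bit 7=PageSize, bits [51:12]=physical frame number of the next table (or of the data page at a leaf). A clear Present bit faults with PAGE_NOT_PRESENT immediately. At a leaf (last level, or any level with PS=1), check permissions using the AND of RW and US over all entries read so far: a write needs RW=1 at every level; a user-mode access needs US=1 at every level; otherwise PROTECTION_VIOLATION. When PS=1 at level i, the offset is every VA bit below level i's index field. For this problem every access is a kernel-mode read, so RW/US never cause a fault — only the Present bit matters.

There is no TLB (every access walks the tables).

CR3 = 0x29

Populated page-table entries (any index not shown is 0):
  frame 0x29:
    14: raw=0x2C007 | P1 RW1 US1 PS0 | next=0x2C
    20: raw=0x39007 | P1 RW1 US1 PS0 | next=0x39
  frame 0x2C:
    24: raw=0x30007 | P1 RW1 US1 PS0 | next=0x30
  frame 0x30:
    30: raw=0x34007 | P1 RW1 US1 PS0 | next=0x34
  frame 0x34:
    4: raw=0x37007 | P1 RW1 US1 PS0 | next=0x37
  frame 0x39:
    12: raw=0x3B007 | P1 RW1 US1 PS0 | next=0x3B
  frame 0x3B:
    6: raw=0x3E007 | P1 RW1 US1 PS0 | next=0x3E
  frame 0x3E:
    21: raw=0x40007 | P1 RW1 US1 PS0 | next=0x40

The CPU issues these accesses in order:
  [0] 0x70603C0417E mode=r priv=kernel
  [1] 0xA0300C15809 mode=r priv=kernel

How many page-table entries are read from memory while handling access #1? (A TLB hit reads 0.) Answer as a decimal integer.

Walk each access:
#0 VA=0x70603C0417E (r,kernel):
  lvl0: tbl 0x29, slot 14 ⇒ 0x2C007 (P1/RW1/US1/PS0)
  lvl1: tbl 0x2C, slot 24 ⇒ 0x30007 (P1/RW1/US1/PS0)
  lvl2: tbl 0x30, slot 30 ⇒ 0x34007 (P1/RW1/US1/PS0)
  lvl3: tbl 0x34, slot 4 ⇒ 0x37007 (P1/RW1/US1/PS0)
  ⇒ phys 0x3717E  [4 reads]
#1 VA=0xA0300C15809 (r,kernel):
  lvl0: tbl 0x29, slot 20 ⇒ 0x39007 (P1/RW1/US1/PS0)
  lvl1: tbl 0x39, slot 12 ⇒ 0x3B007 (P1/RW1/US1/PS0)
  lvl2: tbl 0x3B, slot 6 ⇒ 0x3E007 (P1/RW1/US1/PS0)
  lvl3: tbl 0x3E, slot 21 ⇒ 0x40007 (P1/RW1/US1/PS0)
  ⇒ phys 0x40809  [4 reads]

Entries read for #1: 4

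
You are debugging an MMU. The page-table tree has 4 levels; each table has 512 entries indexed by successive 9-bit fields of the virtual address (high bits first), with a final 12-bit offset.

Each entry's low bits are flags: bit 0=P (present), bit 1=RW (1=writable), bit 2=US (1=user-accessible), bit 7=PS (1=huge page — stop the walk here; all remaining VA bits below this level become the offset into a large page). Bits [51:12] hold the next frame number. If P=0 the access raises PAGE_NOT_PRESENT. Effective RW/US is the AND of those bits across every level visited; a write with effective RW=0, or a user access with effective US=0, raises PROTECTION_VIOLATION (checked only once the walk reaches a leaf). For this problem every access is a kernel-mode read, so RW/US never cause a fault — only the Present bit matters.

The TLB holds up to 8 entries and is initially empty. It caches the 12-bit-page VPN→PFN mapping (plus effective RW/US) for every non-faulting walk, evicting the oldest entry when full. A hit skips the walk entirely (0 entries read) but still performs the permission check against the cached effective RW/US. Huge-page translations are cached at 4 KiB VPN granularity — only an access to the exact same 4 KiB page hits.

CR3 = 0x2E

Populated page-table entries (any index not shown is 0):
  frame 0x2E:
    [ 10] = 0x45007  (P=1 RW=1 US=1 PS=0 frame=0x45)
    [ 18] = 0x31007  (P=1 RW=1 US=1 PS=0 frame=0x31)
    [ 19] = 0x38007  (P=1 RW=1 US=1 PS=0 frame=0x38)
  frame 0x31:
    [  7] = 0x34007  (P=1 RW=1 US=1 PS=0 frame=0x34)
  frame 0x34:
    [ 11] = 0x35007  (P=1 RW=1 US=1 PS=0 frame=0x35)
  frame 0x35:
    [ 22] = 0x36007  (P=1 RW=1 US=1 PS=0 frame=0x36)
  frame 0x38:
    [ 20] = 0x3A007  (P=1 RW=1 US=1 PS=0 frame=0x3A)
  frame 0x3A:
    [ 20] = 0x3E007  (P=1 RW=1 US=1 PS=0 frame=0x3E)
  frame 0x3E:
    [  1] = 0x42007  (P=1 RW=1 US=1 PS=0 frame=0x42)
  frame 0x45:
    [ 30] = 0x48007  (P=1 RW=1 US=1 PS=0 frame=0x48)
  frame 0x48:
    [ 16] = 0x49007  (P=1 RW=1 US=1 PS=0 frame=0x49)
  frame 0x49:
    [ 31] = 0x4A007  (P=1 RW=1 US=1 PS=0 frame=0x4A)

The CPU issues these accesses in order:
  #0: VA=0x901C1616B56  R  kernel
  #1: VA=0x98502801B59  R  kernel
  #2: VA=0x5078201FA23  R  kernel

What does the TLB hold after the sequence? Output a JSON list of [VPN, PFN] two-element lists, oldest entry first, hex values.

Walk each access:
#0 VA=0x901C1616B56 (r,kernel):
  lvl0: tbl 0x2E, slot 18 ⇒ 0x31007 (P1/RW1/US1/PS0)
  lvl1: tbl 0x31, slot 7 ⇒ 0x34007 (P1/RW1/US1/PS0)
  lvl2: tbl 0x34, slot 11 ⇒ 0x35007 (P1/RW1/US1/PS0)
  lvl3: tbl 0x35, slot 22 ⇒ 0x36007 (P1/RW1/US1/PS0)
  ✓ 0x36B56  — 4 lookups
#1 VA=0x98502801B59 (r,kernel):
  lvl0: tbl 0x2E, slot 19 ⇒ 0x38007 (P1/RW1/US1/PS0)
  lvl1: tbl 0x38, slot 20 ⇒ 0x3A007 (P1/RW1/US1/PS0)
  lvl2: tbl 0x3A, slot 20 ⇒ 0x3E007 (P1/RW1/US1/PS0)
  lvl3: tbl 0x3E, slot 1 ⇒ 0x42007 (P1/RW1/US1/PS0)
  ✓ 0x42B59  — 4 lookups
#2 VA=0x5078201FA23 (r,kernel):
  lvl0: tbl 0x2E, slot 10 ⇒ 0x45007 (P1/RW1/US1/PS0)
  lvl1: tbl 0x45, slot 30 ⇒ 0x48007 (P1/RW1/US1/PS0)
  lvl2: tbl 0x48, slot 16 ⇒ 0x49007 (P1/RW1/US1/PS0)
  lvl3: tbl 0x49, slot 31 ⇒ 0x4A007 (P1/RW1/US1/PS0)
  ✓ 0x4AA23  — 4 lookups

TLB: [["0x901C1616", "0x36"], ["0x98502801", "0x42"], ["0x5078201F", "0x4A"]]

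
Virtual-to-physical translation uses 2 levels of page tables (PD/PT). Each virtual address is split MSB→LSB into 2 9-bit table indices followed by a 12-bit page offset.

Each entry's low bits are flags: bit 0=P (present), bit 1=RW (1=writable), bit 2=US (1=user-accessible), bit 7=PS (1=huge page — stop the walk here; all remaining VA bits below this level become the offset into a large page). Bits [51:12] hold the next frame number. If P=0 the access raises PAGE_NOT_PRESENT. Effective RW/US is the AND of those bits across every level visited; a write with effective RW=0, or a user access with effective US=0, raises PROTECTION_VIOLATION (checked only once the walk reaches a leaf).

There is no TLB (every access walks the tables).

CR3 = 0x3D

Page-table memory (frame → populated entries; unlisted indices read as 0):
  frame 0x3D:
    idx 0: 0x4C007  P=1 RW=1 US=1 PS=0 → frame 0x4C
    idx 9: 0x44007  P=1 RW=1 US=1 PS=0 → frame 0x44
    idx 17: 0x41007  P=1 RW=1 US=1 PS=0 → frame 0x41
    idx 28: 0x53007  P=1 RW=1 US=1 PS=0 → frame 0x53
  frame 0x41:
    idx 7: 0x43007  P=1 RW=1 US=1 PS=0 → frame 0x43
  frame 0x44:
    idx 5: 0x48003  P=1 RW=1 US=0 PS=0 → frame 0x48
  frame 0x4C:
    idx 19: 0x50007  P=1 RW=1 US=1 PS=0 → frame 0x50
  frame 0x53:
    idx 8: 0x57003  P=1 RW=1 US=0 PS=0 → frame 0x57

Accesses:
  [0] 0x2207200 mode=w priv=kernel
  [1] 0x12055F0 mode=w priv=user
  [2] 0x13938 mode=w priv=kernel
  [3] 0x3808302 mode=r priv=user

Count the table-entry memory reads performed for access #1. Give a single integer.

Per-access translation:
#0 VA=0x2207200 (w,kernel):
  L0 @0x3D[17] → 0x41007  P=1,RW=1,US=1,PS=0
  L1 @0x41[7] → 0x43007  P=1,RW=1,US=1,PS=0
  ⇒ phys 0x43200  [2 reads]
#1 VA=0x12055F0 (w,user):
  L0 @0x3D[9] → 0x44007  P=1,RW=1,US=1,PS=0
  L1 @0x44[5] → 0x48003  P=1,RW=1,US=0,PS=0
  → PROTECTION_VIOLATION  (2 entries read)
#2 VA=0x13938 (w,kernel):
  L0 @0x3D[0] → 0x4C007  P=1,RW=1,US=1,PS=0
  L1 @0x4C[19] → 0x50007  P=1,RW=1,US=1,PS=0
  ⇒ phys 0x50938  [2 reads]
#3 VA=0x3808302 (r,user):
  L0 @0x3D[28] → 0x53007  P=1,RW=1,US=1,PS=0
  L1 @0x53[8] → 0x57003  P=1,RW=1,US=0,PS=0
  → PROTECTION_VIOLATION  (2 entries read)

Entries read for #1: 2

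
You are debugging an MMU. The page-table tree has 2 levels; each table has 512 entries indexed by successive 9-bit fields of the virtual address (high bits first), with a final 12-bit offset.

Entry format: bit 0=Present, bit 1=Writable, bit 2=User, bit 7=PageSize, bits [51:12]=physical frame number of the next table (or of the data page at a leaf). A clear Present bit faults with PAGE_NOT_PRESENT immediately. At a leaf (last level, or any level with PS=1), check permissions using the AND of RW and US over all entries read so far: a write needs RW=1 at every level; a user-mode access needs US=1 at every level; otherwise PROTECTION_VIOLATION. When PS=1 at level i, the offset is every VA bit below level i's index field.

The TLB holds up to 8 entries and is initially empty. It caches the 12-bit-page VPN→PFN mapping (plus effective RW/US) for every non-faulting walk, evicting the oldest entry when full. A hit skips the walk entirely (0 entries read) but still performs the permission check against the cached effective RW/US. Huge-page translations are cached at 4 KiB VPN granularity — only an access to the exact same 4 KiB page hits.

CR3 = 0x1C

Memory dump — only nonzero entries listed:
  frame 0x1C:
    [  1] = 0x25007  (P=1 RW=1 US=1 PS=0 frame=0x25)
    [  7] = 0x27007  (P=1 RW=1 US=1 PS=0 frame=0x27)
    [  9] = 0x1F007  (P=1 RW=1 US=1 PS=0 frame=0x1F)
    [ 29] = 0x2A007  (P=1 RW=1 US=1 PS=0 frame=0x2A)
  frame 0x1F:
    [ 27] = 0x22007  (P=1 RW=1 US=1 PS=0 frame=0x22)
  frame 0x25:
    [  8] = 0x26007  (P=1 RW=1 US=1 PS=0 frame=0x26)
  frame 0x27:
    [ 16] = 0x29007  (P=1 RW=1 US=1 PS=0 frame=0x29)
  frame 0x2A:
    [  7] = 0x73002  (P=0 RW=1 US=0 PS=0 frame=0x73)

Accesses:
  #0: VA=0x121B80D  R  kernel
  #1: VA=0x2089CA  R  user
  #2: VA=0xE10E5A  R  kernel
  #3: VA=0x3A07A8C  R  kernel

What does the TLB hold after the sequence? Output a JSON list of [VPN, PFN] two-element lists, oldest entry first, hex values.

Walk each access:
#0 VA=0x121B80D (r,kernel):
  lvl0: tbl 0x1C, slot 9 ⇒ 0x1F007 (P1/RW1/US1/PS0)
  lvl1: tbl 0x1F, slot 27 ⇒ 0x22007 (P1/RW1/US1/PS0)
  ⇒ phys 0x2280D  [2 reads]
#1 VA=0x2089CA (r,user):
  lvl0: tbl 0x1C, slot 1 ⇒ 0x25007 (P1/RW1/US1/PS0)
  lvl1: tbl 0x25, slot 8 ⇒ 0x26007 (P1/RW1/US1/PS0)
  ⇒ phys 0x269CA  [2 reads]
#2 VA=0xE10E5A (r,kernel):
  lvl0: tbl 0x1C, slot 7 ⇒ 0x27007 (P1/RW1/US1/PS0)
  lvl1: tbl 0x27, slot 16 ⇒ 0x29007 (P1/RW1/US1/PS0)
  ⇒ phys 0x29E5A  [2 reads]
#3 VA=0x3A07A8C (r,kernel):
  lvl0: tbl 0x1C, slot 29 ⇒ 0x2A007 (P1/RW1/US1/PS0)
  lvl1: tbl 0x2A, slot 7 ⇒ 0x73002 (P0/RW1/US0/PS0)
  → PAGE_NOT_PRESENT  (2 entries read)

TLB: [["0x121B", "0x22"], ["0x208", "0x26"], ["0xE10", "0x29"]]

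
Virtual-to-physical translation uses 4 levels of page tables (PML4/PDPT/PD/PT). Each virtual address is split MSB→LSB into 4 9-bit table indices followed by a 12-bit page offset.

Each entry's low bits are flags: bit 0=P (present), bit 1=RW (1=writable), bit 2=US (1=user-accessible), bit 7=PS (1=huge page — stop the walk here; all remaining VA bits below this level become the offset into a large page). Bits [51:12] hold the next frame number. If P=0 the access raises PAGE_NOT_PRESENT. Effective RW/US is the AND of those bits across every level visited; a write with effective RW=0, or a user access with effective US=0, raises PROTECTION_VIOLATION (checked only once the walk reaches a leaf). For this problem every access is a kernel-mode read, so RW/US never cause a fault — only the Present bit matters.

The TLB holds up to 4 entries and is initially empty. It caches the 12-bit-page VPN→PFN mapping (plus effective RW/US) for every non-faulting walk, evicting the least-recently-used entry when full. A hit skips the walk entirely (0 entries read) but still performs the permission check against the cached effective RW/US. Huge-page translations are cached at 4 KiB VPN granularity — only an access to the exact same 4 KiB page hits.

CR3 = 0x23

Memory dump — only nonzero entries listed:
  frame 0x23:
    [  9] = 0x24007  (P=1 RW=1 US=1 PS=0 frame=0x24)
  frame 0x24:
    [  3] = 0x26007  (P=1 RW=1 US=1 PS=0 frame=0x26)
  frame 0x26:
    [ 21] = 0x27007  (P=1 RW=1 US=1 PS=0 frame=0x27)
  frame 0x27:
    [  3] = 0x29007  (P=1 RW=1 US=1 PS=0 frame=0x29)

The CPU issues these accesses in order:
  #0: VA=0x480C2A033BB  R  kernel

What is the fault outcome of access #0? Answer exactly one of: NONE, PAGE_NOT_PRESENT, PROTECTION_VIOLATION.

Walk each access:
#0 VA=0x480C2A033BB (r,kernel):
  L0: frame=0x23 idx=9 entry=0x24007 [P=1 RW=1 US=1 PS=0]
  L1: frame=0x24 idx=3 entry=0x26007 [P=1 RW=1 US=1 PS=0]
  L2: frame=0x26 idx=21 entry=0x27007 [P=1 RW=1 US=1 PS=0]
  L3: frame=0x27 idx=3 entry=0x29007 [P=1 RW=1 US=1 PS=0]
  ✓ 0x293BB  — 4 lookups

Access #0 fault: NONE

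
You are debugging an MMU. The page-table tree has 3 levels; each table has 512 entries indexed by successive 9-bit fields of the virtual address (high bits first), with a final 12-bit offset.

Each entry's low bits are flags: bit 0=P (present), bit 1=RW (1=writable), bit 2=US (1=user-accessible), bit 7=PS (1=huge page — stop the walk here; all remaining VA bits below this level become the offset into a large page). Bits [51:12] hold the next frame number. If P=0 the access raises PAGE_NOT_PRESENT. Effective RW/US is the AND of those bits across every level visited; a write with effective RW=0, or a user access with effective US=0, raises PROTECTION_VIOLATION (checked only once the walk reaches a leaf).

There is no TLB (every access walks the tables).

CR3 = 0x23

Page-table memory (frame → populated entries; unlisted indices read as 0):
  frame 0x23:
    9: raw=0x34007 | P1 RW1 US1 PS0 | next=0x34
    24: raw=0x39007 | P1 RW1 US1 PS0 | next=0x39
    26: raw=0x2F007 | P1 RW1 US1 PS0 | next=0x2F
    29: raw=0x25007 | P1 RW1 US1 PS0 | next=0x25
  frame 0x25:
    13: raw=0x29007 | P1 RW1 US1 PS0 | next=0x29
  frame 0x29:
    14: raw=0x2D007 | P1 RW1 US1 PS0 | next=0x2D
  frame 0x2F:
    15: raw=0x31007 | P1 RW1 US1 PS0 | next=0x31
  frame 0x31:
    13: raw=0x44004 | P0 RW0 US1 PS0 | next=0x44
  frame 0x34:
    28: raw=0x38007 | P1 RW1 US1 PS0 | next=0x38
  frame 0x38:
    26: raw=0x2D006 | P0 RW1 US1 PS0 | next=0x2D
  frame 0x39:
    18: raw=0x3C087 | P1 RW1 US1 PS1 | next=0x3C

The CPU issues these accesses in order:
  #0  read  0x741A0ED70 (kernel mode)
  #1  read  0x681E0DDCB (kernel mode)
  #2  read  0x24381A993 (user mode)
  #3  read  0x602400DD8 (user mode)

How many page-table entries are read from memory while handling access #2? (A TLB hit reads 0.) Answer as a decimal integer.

Walk each access:
#0 VA=0x741A0ED70 (r,kernel):
  [0] read 0x23 idx=29: raw=0x25007 flags P=1 W=1 U=1 S=0
  [1] read 0x25 idx=13: raw=0x29007 flags P=1 W=1 U=1 S=0
  [2] read 0x29 idx=14: raw=0x2D007 flags P=1 W=1 U=1 S=0
  ⇒ phys 0x2DD70  [3 reads]
#1 VA=0x681E0DDCB (r,kernel):
  [0] read 0x23 idx=26: raw=0x2F007 flags P=1 W=1 U=1 S=0
  [1] read 0x2F idx=15: raw=0x31007 flags P=1 W=1 U=1 S=0
  [2] read 0x31 idx=13: raw=0x44004 flags P=0 W=0 U=1 S=0
  ✗ PAGE_NOT_PRESENT  [3 reads]
#2 VA=0x24381A993 (r,user):
  [0] read 0x23 idx=9: raw=0x34007 flags P=1 W=1 U=1 S=0
  [1] read 0x34 idx=28: raw=0x38007 flags P=1 W=1 U=1 S=0
  [2] read 0x38 idx=26: raw=0x2D006 flags P=0 W=1 U=1 S=0
  ✗ PAGE_NOT_PRESENT  [3 reads]
#3 VA=0x602400DD8 (r,user):
  [0] read 0x23 idx=24: raw=0x39007 flags P=1 W=1 U=1 S=0
  [1] read 0x39 idx=18: raw=0x3C087 flags P=1 W=1 U=1 S=1
  ⇒ phys 0x3CDD8 (huge @L1)  [2 reads]

Entries read for #2: 3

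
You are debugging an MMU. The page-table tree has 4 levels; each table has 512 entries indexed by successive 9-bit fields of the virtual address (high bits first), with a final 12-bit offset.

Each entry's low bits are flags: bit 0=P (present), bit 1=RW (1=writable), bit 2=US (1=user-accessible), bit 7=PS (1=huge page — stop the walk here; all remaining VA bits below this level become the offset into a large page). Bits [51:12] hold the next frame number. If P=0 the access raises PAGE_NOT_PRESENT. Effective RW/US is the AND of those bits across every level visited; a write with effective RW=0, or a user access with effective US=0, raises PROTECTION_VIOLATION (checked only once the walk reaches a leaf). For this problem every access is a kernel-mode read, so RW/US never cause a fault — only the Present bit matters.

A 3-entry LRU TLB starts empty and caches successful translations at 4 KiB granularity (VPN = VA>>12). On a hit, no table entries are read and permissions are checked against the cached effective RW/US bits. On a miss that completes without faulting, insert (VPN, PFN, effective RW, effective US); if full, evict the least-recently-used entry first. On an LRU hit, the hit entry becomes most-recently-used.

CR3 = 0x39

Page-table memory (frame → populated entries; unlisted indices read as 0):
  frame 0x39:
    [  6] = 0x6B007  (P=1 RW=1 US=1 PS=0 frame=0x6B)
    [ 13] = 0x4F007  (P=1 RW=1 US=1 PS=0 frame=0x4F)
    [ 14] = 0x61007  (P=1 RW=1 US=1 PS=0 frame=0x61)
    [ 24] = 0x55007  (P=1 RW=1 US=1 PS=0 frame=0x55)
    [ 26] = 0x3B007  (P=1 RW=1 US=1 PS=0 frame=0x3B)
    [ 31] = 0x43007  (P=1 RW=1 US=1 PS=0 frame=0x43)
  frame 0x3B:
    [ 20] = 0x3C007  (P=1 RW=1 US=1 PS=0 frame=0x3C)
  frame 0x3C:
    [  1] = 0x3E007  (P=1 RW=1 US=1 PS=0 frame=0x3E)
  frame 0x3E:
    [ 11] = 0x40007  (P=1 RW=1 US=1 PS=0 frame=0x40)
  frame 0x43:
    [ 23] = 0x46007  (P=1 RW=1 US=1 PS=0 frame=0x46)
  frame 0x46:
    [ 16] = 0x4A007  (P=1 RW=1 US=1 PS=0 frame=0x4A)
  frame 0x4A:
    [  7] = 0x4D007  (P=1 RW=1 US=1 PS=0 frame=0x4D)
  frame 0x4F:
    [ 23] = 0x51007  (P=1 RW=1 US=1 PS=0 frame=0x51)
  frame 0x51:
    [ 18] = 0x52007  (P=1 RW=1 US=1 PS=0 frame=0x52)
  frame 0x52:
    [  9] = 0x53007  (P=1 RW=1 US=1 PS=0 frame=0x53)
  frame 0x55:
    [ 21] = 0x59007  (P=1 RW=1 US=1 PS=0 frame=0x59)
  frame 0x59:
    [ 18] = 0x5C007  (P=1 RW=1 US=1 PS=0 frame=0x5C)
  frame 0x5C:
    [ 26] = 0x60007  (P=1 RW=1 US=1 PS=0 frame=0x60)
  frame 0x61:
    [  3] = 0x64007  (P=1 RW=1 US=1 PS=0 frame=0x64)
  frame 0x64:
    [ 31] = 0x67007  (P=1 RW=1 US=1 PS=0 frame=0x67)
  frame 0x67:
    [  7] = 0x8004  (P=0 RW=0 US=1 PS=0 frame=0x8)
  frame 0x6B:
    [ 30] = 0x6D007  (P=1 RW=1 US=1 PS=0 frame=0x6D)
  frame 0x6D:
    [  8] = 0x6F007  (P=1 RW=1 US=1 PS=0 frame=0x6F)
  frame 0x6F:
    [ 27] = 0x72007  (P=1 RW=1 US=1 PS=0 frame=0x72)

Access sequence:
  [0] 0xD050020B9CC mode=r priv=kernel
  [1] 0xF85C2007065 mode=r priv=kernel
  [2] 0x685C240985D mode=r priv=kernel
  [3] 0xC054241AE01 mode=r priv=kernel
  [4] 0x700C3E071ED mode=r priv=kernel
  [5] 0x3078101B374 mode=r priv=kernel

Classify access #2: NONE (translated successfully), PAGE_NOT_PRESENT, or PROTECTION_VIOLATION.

Trace:
#0 VA=0xD050020B9CC (r,kernel):
  lvl0: tbl 0x39, slot 26 ⇒ 0x3B007 (P1/RW1/US1/PS0)
  lvl1: tbl 0x3B, slot 20 ⇒ 0x3C007 (P1/RW1/US1/PS0)
  lvl2: tbl 0x3C, slot 1 ⇒ 0x3E007 (P1/RW1/US1/PS0)
  lvl3: tbl 0x3E, slot 11 ⇒ 0x40007 (P1/RW1/US1/PS0)
  ✓ 0x409CC  — 4 lookups
#1 VA=0xF85C2007065 (r,kernel):
  lvl0: tbl 0x39, slot 31 ⇒ 0x43007 (P1/RW1/US1/PS0)
  lvl1: tbl 0x43, slot 23 ⇒ 0x46007 (P1/RW1/US1/PS0)
  lvl2: tbl 0x46, slot 16 ⇒ 0x4A007 (P1/RW1/US1/PS0)
  lvl3: tbl 0x4A, slot 7 ⇒ 0x4D007 (P1/RW1/US1/PS0)
  ✓ 0x4D065  — 4 lookups
#2 VA=0x685C240985D (r,kernel):
  lvl0: tbl 0x39, slot 13 ⇒ 0x4F007 (P1/RW1/US1/PS0)
  lvl1: tbl 0x4F, slot 23 ⇒ 0x51007 (P1/RW1/US1/PS0)
  lvl2: tbl 0x51, slot 18 ⇒ 0x52007 (P1/RW1/US1/PS0)
  lvl3: tbl 0x52, slot 9 ⇒ 0x53007 (P1/RW1/US1/PS0)
  ✓ 0x5385D  — 4 lookups
#3 VA=0xC054241AE01 (r,kernel):
  lvl0: tbl 0x39, slot 24 ⇒ 0x55007 (P1/RW1/US1/PS0)
  lvl1: tbl 0x55, slot 21 ⇒ 0x59007 (P1/RW1/US1/PS0)
  lvl2: tbl 0x59, slot 18 ⇒ 0x5C007 (P1/RW1/US1/PS0)
  lvl3: tbl 0x5C, slot 26 ⇒ 0x60007 (P1/RW1/US1/PS0)
  ✓ 0x60E01  — 4 lookups
#4 VA=0x700C3E071ED (r,kernel):
  lvl0: tbl 0x39, slot 14 ⇒ 0x61007 (P1/RW1/US1/PS0)
  lvl1: tbl 0x61, slot 3 ⇒ 0x64007 (P1/RW1/US1/PS0)
  lvl2: tbl 0x64, slot 31 ⇒ 0x67007 (P1/RW1/US1/PS0)
  lvl3: tbl 0x67, slot 7 ⇒ 0x8004 (P0/RW0/US1/PS0)
  ✗ PAGE_NOT_PRESENT  [4 reads]
#5 VA=0x3078101B374 (r,kernel):
  lvl0: tbl 0x39, slot 6 ⇒ 0x6B007 (P1/RW1/US1/PS0)
  lvl1: tbl 0x6B, slot 30 ⇒ 0x6D007 (P1/RW1/US1/PS0)
  lvl2: tbl 0x6D, slot 8 ⇒ 0x6F007 (P1/RW1/US1/PS0)
  lvl3: tbl 0x6F, slot 27 ⇒ 0x72007 (P1/RW1/US1/PS0)
  ✓ 0x72374  — 4 lookups

Access #2 fault: NONE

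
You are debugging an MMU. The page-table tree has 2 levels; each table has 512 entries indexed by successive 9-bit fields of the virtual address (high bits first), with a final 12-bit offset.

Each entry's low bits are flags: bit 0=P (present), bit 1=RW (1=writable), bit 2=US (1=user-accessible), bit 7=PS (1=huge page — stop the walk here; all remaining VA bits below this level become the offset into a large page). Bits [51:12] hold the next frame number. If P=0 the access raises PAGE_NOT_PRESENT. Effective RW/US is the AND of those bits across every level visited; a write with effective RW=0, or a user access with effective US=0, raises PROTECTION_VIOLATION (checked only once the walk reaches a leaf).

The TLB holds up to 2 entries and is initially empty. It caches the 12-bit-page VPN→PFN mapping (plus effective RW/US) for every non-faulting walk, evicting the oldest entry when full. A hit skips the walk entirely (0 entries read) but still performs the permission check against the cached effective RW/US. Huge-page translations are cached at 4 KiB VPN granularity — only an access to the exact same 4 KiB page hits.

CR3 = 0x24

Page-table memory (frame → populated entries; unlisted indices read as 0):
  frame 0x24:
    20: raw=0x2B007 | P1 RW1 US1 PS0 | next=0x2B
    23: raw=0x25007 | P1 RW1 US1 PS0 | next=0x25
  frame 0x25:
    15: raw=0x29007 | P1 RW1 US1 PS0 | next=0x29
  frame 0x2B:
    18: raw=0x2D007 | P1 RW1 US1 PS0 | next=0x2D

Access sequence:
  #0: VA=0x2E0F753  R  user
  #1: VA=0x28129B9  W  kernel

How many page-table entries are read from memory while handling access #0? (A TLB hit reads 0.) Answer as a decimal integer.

Per-access translation:
#0 VA=0x2E0F753 (r,user):
  L0: frame=0x24 idx=23 entry=0x25007 [P=1 RW=1 US=1 PS=0]
  L1: frame=0x25 idx=15 entry=0x29007 [P=1 RW=1 US=1 PS=0]
  → PA=0x29753  (2 entries read)
#1 VA=0x28129B9 (w,kernel):
  L0: frame=0x24 idx=20 entry=0x2B007 [P=1 RW=1 US=1 PS=0]
  L1: frame=0x2B idx=18 entry=0x2D007 [P=1 RW=1 US=1 PS=0]
  → PA=0x2D9B9  (2 entries read)

Entries read for #0: 2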